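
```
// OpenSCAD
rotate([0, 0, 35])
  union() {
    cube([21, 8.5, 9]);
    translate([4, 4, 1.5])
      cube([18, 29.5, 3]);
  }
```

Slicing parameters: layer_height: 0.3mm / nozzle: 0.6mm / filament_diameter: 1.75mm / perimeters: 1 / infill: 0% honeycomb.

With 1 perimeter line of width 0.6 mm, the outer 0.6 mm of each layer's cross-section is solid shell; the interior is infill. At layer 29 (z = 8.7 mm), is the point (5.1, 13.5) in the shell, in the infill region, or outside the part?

At z = 8.7 mm: the cube is present — its section is the full 21×8.5 rectangle; the cube at (4, 4) is not intersected at this z (z outside [1.5, 4.5]); Merging all regions: only the 21×8.5 cube is present, so the union is just that shape — 1 connected region; (rotated 35° about Z; rotation is an isometry so areas/perimeters/island counts are preserved). Overall, the cross-section is a single solid region. Undo the 35° rotation: the query point maps to (11.921, 8.133) in the un-rotated model frame. The nearest boundary edge runs (21.00, 8.50)→(0.00, 8.50); distance from the point to it = 0.37 mm. The point is inside the cross-section, 0.37 mm from the nearest boundary — within the 0.6 mm shell band (1 × 0.6).

shell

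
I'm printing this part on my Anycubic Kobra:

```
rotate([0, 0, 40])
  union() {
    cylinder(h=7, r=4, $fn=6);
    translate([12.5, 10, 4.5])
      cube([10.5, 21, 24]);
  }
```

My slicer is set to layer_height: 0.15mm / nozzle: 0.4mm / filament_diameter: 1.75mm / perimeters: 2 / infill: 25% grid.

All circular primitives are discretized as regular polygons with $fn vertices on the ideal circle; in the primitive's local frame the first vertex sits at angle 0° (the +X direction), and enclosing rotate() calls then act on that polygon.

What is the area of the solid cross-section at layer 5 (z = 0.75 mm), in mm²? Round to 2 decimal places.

At z = 0.75 mm: the cylinder: section is a regular 6-gon, circumradius r=4 (area = (6/2)·4.000²·sin(360°/6) = 41.57 mm²); the cube at (12.5, 10) does not reach this height (z outside [4.5, 28.5]); Combining (union): only the r=4 cylinder is present, so the union is just that shape — area = 41.57 mm²; (whole slice rotated 40° about Z — lengths, areas and connectivity unchanged). Overall, the cross-section is a single solid region. Net area = 41.57 mm².

41.57 mm²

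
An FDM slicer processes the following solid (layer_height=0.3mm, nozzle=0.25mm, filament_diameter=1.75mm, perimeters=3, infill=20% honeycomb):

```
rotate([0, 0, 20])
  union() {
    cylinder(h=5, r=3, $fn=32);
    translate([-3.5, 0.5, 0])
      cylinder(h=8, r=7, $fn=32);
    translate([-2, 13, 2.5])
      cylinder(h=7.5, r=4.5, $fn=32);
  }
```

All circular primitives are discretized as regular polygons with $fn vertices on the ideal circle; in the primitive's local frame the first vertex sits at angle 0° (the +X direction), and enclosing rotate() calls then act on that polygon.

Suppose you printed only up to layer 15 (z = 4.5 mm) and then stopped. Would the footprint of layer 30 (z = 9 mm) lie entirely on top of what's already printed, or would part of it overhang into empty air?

entirely on top

Compare the two slices. At z = 4.5: the r=3 cylinder contributes a regular 32-gon of circumradius 3 (area = (32/2)·3.000²·sin(360°/32) = 28.09 mm²); the cylinder at (-3.5, 0.5): section is a regular 32-gon, circumradius r=7 (area = (32/2)·7.000²·sin(360°/32) = 152.95 mm²); the r=4.5 cylinder at (-2, 13) gives a regular 32-gon of circumradius 4.5 (constant along its height) (area = (32/2)·4.500²·sin(360°/32) = 63.21 mm²); Merging all regions: the regions partially overlap — summed areas 244.25 mm² minus the doubly-counted overlap 28.09 mm² gives 216.16 mm² — area = 216.16 mm²; (whole slice rotated 20° about Z — lengths, areas and connectivity unchanged). At z = 9: the cylinder is not intersected at this z (z outside [0, 5]); the cylinder at (-3.5, 0.5) is absent (z outside [0, 8]); the r=4.5 cylinder at (-2, 13) contributes a regular 32-gon of circumradius 4.5 (area = (32/2)·4.500²·sin(360°/32) = 63.21 mm²); Combining (union): only the r=4.5 cylinder at (-2, 13) is present, so the union is just that shape — area = 63.21 mm²; (rotated 20° about Z; rotation is an isometry so areas/perimeters/island counts are preserved). Checking containment: the cross-section at z = 9 is a subset of the cross-section at z = 4.5.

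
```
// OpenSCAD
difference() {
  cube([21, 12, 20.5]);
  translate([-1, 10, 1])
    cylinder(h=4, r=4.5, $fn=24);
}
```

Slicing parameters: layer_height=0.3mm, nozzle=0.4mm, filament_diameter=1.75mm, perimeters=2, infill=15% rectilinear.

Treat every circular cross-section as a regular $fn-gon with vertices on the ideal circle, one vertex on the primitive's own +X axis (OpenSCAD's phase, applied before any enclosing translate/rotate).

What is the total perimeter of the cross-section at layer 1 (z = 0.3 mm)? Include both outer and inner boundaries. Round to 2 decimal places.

66.00 mm

At z = 0.3 mm: the 21×12 cube contributes its full rectangle (perimeter 66.00 mm); the cylinder at (-1, 10) does not reach this height (z outside [1, 5]); After the difference (first − rest): none of the subtracted shapes is present at this height, so the 21×12 cube is unchanged — boundary = 66.00 mm. Overall, the cross-section is a single solid region. Total boundary length (outer) = 66.00 mm.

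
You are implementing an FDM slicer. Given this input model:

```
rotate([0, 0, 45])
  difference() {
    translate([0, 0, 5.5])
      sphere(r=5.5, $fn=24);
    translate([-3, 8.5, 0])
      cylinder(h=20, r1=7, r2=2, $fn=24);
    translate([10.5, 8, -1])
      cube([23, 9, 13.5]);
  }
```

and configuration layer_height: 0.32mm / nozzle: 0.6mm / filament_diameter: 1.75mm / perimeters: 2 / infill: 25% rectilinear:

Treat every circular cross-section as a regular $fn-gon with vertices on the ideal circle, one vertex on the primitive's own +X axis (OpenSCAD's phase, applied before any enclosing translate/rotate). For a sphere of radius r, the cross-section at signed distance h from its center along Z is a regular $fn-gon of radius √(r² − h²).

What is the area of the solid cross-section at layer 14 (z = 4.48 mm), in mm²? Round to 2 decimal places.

At z = 4.48 mm: the r=5.5 sphere slices to a regular 24-gon of circumradius 5.405 (√(r²−h²) with h=1.02 from center) (area = (24/2)·5.405²·sin(360°/24) = 90.72 mm²); the cone at (-3, 8.5): at t=0.224 of its height the radius interpolates to r₁+(r₂−r₁)t = 5.880, giving a regular 24-gon of that circumradius (area = (24/2)·5.880²·sin(360°/24) = 107.38 mm²); the cube at (10.5, 8) is present — its section is the full 23×9 rectangle (area 207.00 mm²); Taking the first minus the rest: starting from the r=5.5 sphere (90.72 mm²), the cone at (-3, 8.5) partially overlaps it — only the 10.03 mm² overlap (of its 107.38 mm²) is removed, clipping the outline; the 23×9 cube at (10.5, 8) misses the remaining region (no effect) — area = 80.69 mm²; (rotated 45° about Z; rotation is an isometry so areas/perimeters/island counts are preserved). Overall, the cross-section is a single solid region. Net area = 80.69 mm².

80.69 mm²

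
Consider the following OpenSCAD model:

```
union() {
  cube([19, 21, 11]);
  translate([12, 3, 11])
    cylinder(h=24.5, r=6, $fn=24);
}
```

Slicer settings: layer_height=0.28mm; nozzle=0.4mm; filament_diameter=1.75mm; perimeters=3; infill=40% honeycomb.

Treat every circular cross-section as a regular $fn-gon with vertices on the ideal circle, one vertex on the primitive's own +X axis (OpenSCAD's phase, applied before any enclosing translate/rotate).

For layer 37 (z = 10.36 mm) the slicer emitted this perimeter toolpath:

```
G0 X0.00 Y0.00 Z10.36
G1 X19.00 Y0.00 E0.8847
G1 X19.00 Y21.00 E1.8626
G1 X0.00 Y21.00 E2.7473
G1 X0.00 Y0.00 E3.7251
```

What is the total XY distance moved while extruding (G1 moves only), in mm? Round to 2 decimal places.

80.00 mm

Sum the Euclidean lengths of each G1 segment: total = 80.00 mm.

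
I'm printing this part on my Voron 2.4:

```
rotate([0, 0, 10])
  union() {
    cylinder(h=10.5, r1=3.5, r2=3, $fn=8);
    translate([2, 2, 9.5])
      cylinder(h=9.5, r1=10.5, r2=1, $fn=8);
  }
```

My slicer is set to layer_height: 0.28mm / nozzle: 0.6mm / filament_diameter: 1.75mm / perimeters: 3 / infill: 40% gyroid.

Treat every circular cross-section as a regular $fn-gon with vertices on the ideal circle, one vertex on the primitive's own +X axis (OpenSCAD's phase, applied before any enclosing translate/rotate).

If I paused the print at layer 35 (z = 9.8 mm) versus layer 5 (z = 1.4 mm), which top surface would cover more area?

Layer 35 (z = 9.8): the cone: at t=0.933 of its height the radius interpolates to r₁+(r₂−r₁)t = 3.033, giving a regular 8-gon of that circumradius (area = (8/2)·3.033²·sin(360°/8) = 26.02 mm²); the cone at (2, 2): at t=0.032 of its height the radius interpolates to r₁+(r₂−r₁)t = 10.200, giving a regular 8-gon of that circumradius (area = (8/2)·10.200²·sin(360°/8) = 294.27 mm²); Taking the union: the cone lies entirely inside the cone at (2, 2), so the union is just the cone at (2, 2) — area = 294.27 mm²; (whole slice rotated 10° about Z — lengths, areas and connectivity unchanged). So its area = 294.27 mm². Layer 5 (z = 1.4): the cone contributes a regular 8-gon of circumradius 3.433 (interpolated between r1=3.5 and r2=3 at t=0.133) (area = (8/2)·3.433²·sin(360°/8) = 33.34 mm²); the cone at (2, 2) is not intersected at this z (z outside [9.5, 19]); Combining (union): only the cone is present, so the union is just that shape — area = 33.34 mm²; (whole slice rotated 10° about Z — lengths, areas and connectivity unchanged). So its area = 33.34 mm². Layer 35 is larger (294.27 vs 33.34 mm²).

layer 35 (z = 9.8 mm)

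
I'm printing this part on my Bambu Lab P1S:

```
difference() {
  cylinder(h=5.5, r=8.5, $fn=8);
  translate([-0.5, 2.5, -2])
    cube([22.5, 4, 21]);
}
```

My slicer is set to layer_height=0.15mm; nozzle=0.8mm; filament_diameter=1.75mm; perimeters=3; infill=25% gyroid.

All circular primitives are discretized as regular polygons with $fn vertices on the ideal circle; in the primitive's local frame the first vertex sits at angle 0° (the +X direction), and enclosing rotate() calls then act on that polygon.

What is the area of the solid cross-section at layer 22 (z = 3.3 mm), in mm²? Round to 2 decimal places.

176.05 mm²

At z = 3.3 mm: the cylinder: section is a regular 8-gon, circumradius r=8.5 (area = (8/2)·8.500²·sin(360°/8) = 204.35 mm²); the cube at (-0.5, 2.5) is present — its section is the full 22.5×4 rectangle (area 90.00 mm²); After the difference (first − rest): starting from the r=8.5 cylinder (204.35 mm²), the 22.5×4 cube at (-0.5, 2.5) partially overlaps it — only the 28.30 mm² overlap (of its 90.00 mm²) is removed, clipping the outline — area = 176.05 mm². Overall, the cross-section is a single solid region. Net area = 176.05 mm².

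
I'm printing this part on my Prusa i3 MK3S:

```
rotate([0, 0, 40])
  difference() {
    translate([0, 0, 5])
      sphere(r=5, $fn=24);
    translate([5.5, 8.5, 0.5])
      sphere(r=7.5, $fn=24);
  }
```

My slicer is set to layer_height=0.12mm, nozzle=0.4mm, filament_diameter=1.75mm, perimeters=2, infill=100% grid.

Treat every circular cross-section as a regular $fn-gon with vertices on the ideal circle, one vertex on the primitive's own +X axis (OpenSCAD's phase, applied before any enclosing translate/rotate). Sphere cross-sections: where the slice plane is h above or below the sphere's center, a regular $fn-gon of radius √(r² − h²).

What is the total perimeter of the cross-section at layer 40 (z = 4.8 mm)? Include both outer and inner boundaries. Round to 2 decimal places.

At z = 4.8 mm: the r=5 sphere slices to a regular 24-gon of circumradius 4.996 (√(r²−h²) with h=0.2 from center) (perimeter = 2·24·4.996·sin(180°/24) = 31.30 mm); the sphere at (5.5, 8.5): section is a regular 24-gon, circumradius = √(r²−h²) = √(7.5²−4.3²) = 6.145 (perimeter = 2·24·6.145·sin(180°/24) = 38.50 mm); After the difference (first − rest): starting from the r=5 sphere, the r=7.5 sphere at (5.5, 8.5) partially overlaps it — only the 2.86 mm² overlap (of its 117.28 mm²) is removed, clipping the outline — boundary = 31.26 mm; (whole slice rotated 40° about Z — lengths, areas and connectivity unchanged). Overall, the cross-section is a single solid region. Total boundary length (outer) = 31.26 mm.

31.26 mm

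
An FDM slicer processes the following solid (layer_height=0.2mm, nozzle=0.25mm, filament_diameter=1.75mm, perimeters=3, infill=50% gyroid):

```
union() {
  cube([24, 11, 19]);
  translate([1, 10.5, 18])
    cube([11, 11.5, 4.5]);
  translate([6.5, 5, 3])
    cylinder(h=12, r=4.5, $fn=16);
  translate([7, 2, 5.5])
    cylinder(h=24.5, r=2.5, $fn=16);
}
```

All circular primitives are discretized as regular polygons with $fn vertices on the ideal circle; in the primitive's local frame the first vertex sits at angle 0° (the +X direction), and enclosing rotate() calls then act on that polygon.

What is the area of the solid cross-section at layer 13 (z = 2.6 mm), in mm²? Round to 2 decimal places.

At z = 2.6 mm: the cube is present — its section is the full 24×11 rectangle (area 264.00 mm²); the cube at (1, 10.5) is not intersected at this z (z outside [18, 22.5]); the cylinder at (6.5, 5) does not reach this height (z outside [3, 15]); the cylinder at (7, 2) does not reach this height (z outside [5.5, 30]); Merging all regions: only the 24×11 cube is present, so the union is just that shape — area = 264.00 mm². Overall, the cross-section is a single solid region. Net area = 264.00 mm².

264.00 mm²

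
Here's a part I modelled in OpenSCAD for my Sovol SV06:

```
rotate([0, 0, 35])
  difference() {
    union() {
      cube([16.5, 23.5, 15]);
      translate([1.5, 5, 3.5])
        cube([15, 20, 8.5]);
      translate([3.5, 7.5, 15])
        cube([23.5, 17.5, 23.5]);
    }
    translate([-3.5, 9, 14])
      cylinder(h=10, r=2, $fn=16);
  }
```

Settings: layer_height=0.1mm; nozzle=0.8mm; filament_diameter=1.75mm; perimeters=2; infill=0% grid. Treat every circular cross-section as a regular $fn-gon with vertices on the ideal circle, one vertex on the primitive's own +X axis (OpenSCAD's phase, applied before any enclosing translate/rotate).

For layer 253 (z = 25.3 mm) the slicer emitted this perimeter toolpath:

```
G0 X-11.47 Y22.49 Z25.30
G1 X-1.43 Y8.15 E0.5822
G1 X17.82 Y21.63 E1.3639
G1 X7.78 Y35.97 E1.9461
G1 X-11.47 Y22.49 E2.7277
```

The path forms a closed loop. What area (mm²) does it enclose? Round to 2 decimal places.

Apply the shoelace formula to the sequence of (X, Y) vertices; enclosed area = 411.38 mm².

411.38 mm²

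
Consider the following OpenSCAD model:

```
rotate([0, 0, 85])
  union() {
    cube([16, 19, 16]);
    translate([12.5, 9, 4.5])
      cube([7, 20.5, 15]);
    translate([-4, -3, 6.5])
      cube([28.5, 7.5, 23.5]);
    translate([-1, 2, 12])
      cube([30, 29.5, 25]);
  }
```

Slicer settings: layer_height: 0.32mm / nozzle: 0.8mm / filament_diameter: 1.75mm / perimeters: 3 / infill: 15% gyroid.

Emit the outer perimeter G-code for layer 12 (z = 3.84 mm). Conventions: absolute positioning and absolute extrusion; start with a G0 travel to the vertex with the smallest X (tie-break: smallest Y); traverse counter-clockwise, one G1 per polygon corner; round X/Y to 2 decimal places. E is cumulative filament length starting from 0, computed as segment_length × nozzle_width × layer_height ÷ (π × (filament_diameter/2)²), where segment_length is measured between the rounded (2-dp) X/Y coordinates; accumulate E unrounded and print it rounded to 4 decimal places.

At z = 3.84 mm: the cube (footprint 16×19) is included at this height; the cube at (12.5, 9) is not intersected at this z (z outside [4.5, 19.5]); the cube at (-4, -3) is absent (z outside [6.5, 30]); the cube at (-1, 2) does not reach this height (z outside [12, 37]); Combining (union): only the 16×19 cube is present, so the union is just that shape — 1 connected region; (rotated 85° about Z; rotation is an isometry so areas/perimeters/island counts are preserved). The outline is a single polygon with 4 vertices. Extrusion per mm of travel: 0.8 × 0.32 / (π × 0.875²) = 0.106432. Accumulating E over each segment gives final E = 7.4500.

G0 X-18.93 Y1.66 Z3.84
G1 X0.00 Y0.00 E2.0225
G1 X1.39 Y15.94 E3.7255
G1 X-17.53 Y17.60 E5.7469
G1 X-18.93 Y1.66 E7.4500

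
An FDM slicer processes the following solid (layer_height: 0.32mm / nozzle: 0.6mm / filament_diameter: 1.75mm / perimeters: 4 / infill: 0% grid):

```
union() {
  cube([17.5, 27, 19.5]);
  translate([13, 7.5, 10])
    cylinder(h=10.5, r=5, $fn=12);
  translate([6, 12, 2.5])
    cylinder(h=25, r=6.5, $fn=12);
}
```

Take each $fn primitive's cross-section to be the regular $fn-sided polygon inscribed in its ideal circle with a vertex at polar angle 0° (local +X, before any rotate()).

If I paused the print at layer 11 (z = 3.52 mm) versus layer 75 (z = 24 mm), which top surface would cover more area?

Layer 11 (z = 3.52): the 17.5×27 cube contributes its full rectangle (area 472.50 mm²); the cylinder at (13, 7.5) is absent (z outside [10, 20.5]); the r=6.5 cylinder at (6, 12) contributes a regular 12-gon of circumradius 6.5 (area = (12/2)·6.500²·sin(360°/12) = 126.75 mm²); Combining (union): the regions partially overlap — summed areas 599.25 mm² minus the doubly-counted overlap 125.82 mm² gives 473.43 mm² — area = 473.43 mm². So its area = 473.43 mm². Layer 75 (z = 24): the cube is not intersected at this z (z outside [0, 19.5]); the cylinder at (13, 7.5) does not reach this height (z outside [10, 20.5]); the r=6.5 cylinder at (6, 12) contributes a regular 12-gon of circumradius 6.5 (area = (12/2)·6.500²·sin(360°/12) = 126.75 mm²); Merging all regions: only the r=6.5 cylinder at (6, 12) is present, so the union is just that shape — area = 126.75 mm². So its area = 126.75 mm². Layer 11 is larger (473.43 vs 126.75 mm²).

layer 11 (z = 3.52 mm)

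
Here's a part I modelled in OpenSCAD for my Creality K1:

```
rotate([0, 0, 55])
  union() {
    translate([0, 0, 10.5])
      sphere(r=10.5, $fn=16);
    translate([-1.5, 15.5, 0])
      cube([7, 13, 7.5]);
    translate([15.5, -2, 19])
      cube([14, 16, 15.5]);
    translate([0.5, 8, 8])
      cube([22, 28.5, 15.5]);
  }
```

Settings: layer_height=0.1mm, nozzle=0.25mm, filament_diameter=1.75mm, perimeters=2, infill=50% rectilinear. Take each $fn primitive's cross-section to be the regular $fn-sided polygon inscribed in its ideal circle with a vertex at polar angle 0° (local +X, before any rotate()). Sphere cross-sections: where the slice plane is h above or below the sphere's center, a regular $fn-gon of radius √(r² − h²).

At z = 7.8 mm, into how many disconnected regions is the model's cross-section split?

1

At z = 7.8 mm: the r=10.5 sphere contributes a regular 16-gon of circumradius √(10.5²−2.7²) = 10.147; the cube at (-1.5, 15.5) does not reach this height (z outside [0, 7.5]); the cube at (15.5, -2) is not intersected at this z (z outside [19, 34.5]); the cube at (0.5, 8) does not reach this height (z outside [8, 23.5]); Combining (union): only the r=10.5 sphere is present, so the union is just that shape — 1 connected region; (rotated 55° about Z; rotation is an isometry so areas/perimeters/island counts are preserved). The result has 1 disconnected region.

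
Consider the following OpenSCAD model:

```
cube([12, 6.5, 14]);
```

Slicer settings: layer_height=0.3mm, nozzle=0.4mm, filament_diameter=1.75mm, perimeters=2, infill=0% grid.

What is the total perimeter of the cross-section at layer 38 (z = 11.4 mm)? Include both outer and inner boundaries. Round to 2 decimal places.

At z = 11.4 mm: the cube (footprint 12×6.5) is included at this height (perimeter 37.00 mm). Overall, the cross-section is a single solid region. Total boundary length (outer) = 37.00 mm.

37.00 mm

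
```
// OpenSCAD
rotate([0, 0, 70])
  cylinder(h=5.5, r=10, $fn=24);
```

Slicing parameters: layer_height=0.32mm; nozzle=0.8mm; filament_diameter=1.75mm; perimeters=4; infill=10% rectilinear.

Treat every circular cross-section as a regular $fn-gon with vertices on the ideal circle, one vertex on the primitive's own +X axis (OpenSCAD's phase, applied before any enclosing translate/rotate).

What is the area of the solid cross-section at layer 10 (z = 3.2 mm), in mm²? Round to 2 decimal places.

310.58 mm²

At z = 3.2 mm: the r=10 cylinder contributes a regular 24-gon of circumradius 10 (area = (24/2)·10.000²·sin(360°/24) = 310.58 mm²); (whole slice rotated 70° about Z — lengths, areas and connectivity unchanged). Overall, the cross-section is a single solid region. Net area = 310.58 mm².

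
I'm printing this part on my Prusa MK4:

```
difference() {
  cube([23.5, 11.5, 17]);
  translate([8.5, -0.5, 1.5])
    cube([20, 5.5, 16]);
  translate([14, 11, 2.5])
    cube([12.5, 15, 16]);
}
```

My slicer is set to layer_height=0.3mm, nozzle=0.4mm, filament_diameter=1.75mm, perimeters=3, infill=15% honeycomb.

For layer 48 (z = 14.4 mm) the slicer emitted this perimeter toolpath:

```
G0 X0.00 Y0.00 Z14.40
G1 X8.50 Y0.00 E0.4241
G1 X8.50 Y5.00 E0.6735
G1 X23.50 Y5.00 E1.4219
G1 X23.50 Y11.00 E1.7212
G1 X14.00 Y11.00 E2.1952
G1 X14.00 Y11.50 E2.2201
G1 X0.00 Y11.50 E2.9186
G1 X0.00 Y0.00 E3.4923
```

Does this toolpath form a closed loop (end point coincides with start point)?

Start point (G0): (0.00, 0.00). End point (last G1): the path returns to the start — closed.

yes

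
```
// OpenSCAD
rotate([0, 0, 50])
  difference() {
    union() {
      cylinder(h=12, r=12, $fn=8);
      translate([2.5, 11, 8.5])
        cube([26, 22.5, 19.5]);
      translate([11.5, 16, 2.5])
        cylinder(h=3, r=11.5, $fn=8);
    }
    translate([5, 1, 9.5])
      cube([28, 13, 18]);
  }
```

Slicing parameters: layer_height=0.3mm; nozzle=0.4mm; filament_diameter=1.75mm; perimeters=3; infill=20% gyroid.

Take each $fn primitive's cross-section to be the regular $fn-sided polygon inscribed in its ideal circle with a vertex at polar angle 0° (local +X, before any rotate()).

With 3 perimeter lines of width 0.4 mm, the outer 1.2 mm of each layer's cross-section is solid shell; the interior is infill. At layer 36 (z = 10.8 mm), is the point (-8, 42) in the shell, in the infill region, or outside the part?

At z = 10.8 mm: the cylinder: section is a regular 8-gon, circumradius r=12; the cube at (2.5, 11) (footprint 26×22.5) is included at this height; the cylinder at (11.5, 16) does not reach this height (z outside [2.5, 5.5]); Taking the union: the 2 present regions are separate (no shared area or edge), so areas and boundary lengths simply add and each stays a separate island — 2 connected regions; the 28×13 cube at (5, 1) contributes its full rectangle; After the difference (first − rest): starting from that combined region, the 28×13 cube at (5, 1) partially overlaps it — only the 110.71 mm² overlap (of its 364.00 mm²) is removed, clipping the outline — 2 connected regions; (rotated 50° about Z; rotation is an isometry so areas/perimeters/island counts are preserved). Overall, the cross-section has 2 separate islands. Undo the 50° rotation: the query point maps to (27.032, 33.125) in the un-rotated model frame. The nearest boundary edge runs (2.50, 33.50)→(28.50, 33.50); distance from the point to it = 0.37 mm. (Shell/infill is judged within the island containing the point — the largest one.) The point is inside the cross-section, 0.37 mm from the nearest boundary — within the 1.2 mm shell band (3 × 0.4).

shell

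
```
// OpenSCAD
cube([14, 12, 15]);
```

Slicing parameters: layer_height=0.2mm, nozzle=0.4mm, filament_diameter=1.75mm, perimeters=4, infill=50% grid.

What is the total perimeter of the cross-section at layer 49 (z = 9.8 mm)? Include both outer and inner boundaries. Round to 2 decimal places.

At z = 9.8 mm: the 14×12 cube contributes its full rectangle (perimeter 52.00 mm). Overall, the cross-section is a single solid region. Total boundary length (outer) = 52.00 mm.

52.00 mm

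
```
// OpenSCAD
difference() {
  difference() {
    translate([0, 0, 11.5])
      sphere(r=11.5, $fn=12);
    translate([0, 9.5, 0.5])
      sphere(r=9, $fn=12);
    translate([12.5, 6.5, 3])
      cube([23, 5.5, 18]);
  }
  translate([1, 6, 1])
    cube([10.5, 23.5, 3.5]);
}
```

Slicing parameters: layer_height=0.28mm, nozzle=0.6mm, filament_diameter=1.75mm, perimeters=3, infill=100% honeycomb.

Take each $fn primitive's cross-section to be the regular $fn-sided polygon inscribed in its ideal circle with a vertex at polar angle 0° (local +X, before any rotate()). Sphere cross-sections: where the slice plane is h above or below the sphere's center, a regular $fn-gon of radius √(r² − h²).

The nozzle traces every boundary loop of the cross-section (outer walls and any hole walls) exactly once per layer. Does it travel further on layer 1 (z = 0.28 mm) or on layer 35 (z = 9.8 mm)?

Layer 1 (z = 0.28): the sphere: section is a regular 12-gon, circumradius = √(r²−h²) = √(11.5²−11.22²) = 2.522 (perimeter = 2·12·2.522·sin(180°/12) = 15.67 mm); the r=9 sphere at (0, 9.5) contributes a regular 12-gon of circumradius √(9²−0.22²) = 8.997 (perimeter = 2·12·8.997·sin(180°/12) = 55.89 mm); the cube at (12.5, 6.5) is absent (z outside [3, 21]); Subtracting the remaining from the first: starting from the r=11.5 sphere, the r=9 sphere at (0, 9.5) partially overlaps it — only the 5.65 mm² overlap (of its 242.85 mm²) is removed, clipping the outline — boundary = 14.72 mm; the cube at (1, 6) does not reach this height (z outside [1, 4.5]); After the difference (first − rest): none of the subtracted shapes is present at this height, so that combined region is unchanged — boundary = 14.72 mm. So its perimeter = 14.72 mm. Layer 35 (z = 9.8): the sphere: section is a regular 12-gon, circumradius = √(r²−h²) = √(11.5²−1.7²) = 11.374 (perimeter = 2·12·11.374·sin(180°/12) = 70.65 mm); the sphere at (0, 9.5) is not intersected at this z (|z−center|=9.300 > r=9); the cube at (12.5, 6.5) is present — its section is the full 23×5.5 rectangle (perimeter 57.00 mm); After the difference (first − rest): starting from the r=11.5 sphere, the 23×5.5 cube at (12.5, 6.5) misses the remaining region (no effect) — boundary = 70.65 mm; the cube at (1, 6) is absent (z outside [1, 4.5]); Taking the first minus the rest: none of the subtracted shapes is present at this height, so that combined region is unchanged — boundary = 70.65 mm. So its perimeter = 70.65 mm. Layer 35 is larger (70.65 vs 14.72 mm).

layer 35 (z = 9.8 mm)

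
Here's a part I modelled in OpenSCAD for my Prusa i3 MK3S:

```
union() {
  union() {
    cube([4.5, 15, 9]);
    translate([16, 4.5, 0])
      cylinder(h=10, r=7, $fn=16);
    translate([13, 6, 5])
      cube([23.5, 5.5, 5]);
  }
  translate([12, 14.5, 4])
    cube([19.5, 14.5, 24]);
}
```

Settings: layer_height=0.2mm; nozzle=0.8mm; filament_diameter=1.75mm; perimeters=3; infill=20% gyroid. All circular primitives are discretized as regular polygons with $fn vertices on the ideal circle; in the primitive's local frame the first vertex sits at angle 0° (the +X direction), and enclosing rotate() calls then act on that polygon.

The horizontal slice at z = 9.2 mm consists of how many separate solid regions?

2

At z = 9.2 mm: the cube is absent (z outside [0, 9]); the r=7 cylinder at (16, 4.5) gives a regular 16-gon of circumradius 7 (constant along its height); the 23.5×5.5 cube at (13, 6) contributes its full rectangle; Merging all regions: the regions partially overlap (shared area 42.81 mm²), so overlapping operands fuse into one piece — 1 connected region; the 19.5×14.5 cube at (12, 14.5) contributes its full rectangle; Combining (union): the 2 present regions are separate (no shared area or edge), so areas and boundary lengths simply add and each stays a separate island — 2 connected regions. The result has 2 disconnected regions.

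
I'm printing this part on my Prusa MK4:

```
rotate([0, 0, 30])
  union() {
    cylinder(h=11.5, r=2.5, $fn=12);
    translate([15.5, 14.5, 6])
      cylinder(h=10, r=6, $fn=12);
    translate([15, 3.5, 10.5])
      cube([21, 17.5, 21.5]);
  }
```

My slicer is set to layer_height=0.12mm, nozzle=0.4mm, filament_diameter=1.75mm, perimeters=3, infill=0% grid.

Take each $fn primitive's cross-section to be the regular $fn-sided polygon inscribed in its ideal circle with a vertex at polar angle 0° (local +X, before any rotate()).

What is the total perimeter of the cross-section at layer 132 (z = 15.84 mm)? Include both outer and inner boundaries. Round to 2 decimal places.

82.87 mm

At z = 15.84 mm: the cylinder is absent (z outside [0, 11.5]); the r=6 cylinder at (15.5, 14.5) contributes a regular 12-gon of circumradius 6 (perimeter = 2·12·6.000·sin(180°/12) = 37.27 mm); the cube at (15, 3.5) (footprint 21×17.5) is included at this height (perimeter 77.00 mm); Combining (union): the regions partially overlap (shared area 59.93 mm²), so the edge portions inside another operand are dropped and the merged outline is re-measured after clipping — boundary = 82.87 mm; (whole slice rotated 30° about Z — lengths, areas and connectivity unchanged). Overall, the cross-section is a single solid region. Total boundary length (outer) = 82.87 mm.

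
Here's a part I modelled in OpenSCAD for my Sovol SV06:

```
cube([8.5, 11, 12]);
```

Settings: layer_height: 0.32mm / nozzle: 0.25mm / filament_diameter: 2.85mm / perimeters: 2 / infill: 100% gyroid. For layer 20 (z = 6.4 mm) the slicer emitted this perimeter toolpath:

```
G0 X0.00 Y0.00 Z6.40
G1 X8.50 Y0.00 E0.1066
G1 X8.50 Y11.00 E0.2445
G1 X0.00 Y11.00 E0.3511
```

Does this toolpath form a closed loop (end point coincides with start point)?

no

Start point (G0): (0.00, 0.00). End point (last G1): the path does not return to the start — open.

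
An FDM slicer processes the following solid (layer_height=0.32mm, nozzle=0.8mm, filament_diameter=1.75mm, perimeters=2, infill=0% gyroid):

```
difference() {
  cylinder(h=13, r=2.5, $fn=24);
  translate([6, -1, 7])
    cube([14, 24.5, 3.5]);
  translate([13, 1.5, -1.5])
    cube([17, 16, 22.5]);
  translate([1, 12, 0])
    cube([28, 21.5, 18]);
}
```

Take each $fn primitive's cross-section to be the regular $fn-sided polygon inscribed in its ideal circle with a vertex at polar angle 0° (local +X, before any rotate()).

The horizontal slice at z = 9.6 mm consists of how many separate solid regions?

1

At z = 9.6 mm: the cylinder: section is a regular 24-gon, circumradius r=2.5; the cube at (6, -1) is present — its section is the full 14×24.5 rectangle; the cube at (13, 1.5) is present — its section is the full 17×16 rectangle; the cube at (1, 12) is present — its section is the full 28×21.5 rectangle; Taking the first minus the rest: starting from the r=2.5 cylinder, the 14×24.5 cube at (6, -1) misses the remaining region (no effect); the 17×16 cube at (13, 1.5) misses the remaining region (no effect); the 28×21.5 cube at (1, 12) misses the remaining region (no effect) — 1 connected region. The result has 1 disconnected region.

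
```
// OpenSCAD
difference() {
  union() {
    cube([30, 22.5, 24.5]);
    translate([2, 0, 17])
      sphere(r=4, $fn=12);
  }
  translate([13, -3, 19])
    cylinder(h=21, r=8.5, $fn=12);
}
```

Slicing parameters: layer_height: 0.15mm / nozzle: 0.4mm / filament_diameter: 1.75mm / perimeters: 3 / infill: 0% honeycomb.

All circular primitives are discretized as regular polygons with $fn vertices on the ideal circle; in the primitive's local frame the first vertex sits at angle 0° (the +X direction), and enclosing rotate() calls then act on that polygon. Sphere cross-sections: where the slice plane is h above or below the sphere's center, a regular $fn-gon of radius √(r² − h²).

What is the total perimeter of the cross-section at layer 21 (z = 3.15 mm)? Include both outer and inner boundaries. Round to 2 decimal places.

At z = 3.15 mm: the cube (footprint 30×22.5) is included at this height (perimeter 105.00 mm); the sphere at (2, 0) is absent (|z−center|=13.850 > r=4); Merging all regions: only the 30×22.5 cube is present, so the union is just that shape — boundary = 105.00 mm; the cylinder at (13, -3) is not intersected at this z (z outside [19, 40]); Subtracting the remaining from the first: none of the subtracted shapes is present at this height, so that combined region is unchanged — boundary = 105.00 mm. Overall, the cross-section is a single solid region. Total boundary length (outer) = 105.00 mm.

105.00 mm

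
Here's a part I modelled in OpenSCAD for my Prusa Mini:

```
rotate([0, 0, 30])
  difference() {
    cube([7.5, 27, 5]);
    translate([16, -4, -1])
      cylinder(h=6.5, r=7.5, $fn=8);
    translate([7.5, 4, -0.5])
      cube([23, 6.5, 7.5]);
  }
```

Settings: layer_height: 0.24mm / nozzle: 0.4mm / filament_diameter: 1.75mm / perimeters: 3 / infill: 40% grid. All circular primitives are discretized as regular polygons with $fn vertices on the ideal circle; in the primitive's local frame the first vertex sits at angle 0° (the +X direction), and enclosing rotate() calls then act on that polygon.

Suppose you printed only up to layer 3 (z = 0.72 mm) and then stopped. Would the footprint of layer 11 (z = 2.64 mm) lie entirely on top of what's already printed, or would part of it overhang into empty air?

entirely on top

Compare the two slices. At z = 0.72: the 7.5×27 cube contributes its full rectangle (area 202.50 mm²); the cylinder at (16, -4): section is a regular 8-gon, circumradius r=7.5 (area = (8/2)·7.500²·sin(360°/8) = 159.10 mm²); the cube at (7.5, 4) (footprint 23×6.5) is included at this height (area 149.50 mm²); After the difference (first − rest): starting from the 7.5×27 cube (202.50 mm²), the r=7.5 cylinder at (16, -4) misses the remaining region (no effect); the 23×6.5 cube at (7.5, 4) misses the remaining region (no effect) — area = 202.50 mm²; (whole slice rotated 30° about Z — lengths, areas and connectivity unchanged). At z = 2.64: the 7.5×27 cube contributes its full rectangle (area 202.50 mm²); the r=7.5 cylinder at (16, -4) gives a regular 8-gon of circumradius 7.5 (constant along its height) (area = (8/2)·7.500²·sin(360°/8) = 159.10 mm²); the cube at (7.5, 4) is present — its section is the full 23×6.5 rectangle (area 149.50 mm²); Taking the first minus the rest: starting from the 7.5×27 cube (202.50 mm²), the r=7.5 cylinder at (16, -4) misses the remaining region (no effect); the 23×6.5 cube at (7.5, 4) misses the remaining region (no effect) — area = 202.50 mm²; (whole slice rotated 30° about Z — lengths, areas and connectivity unchanged). Checking containment: the cross-section at z = 2.64 is a subset of the cross-section at z = 0.72.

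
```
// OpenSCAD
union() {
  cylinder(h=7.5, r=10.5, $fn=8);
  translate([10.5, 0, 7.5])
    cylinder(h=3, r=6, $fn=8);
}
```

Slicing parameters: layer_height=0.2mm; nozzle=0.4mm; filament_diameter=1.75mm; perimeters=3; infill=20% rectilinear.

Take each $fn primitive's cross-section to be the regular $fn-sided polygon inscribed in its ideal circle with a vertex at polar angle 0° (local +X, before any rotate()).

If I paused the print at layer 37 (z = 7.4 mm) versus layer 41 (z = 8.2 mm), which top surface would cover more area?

layer 37 (z = 7.4 mm)

Layer 37 (z = 7.4): the r=10.5 cylinder contributes a regular 8-gon of circumradius 10.5 (area = (8/2)·10.500²·sin(360°/8) = 311.83 mm²); the cylinder at (10.5, 0) is not intersected at this z (z outside [7.5, 10.5]); Taking the union: only the r=10.5 cylinder is present, so the union is just that shape — area = 311.83 mm². So its area = 311.83 mm². Layer 41 (z = 8.2): the cylinder is not intersected at this z (z outside [0, 7.5]); the r=6 cylinder at (10.5, 0) gives a regular 8-gon of circumradius 6 (constant along its height) (area = (8/2)·6.000²·sin(360°/8) = 101.82 mm²); Taking the union: only the r=6 cylinder at (10.5, 0) is present, so the union is just that shape — area = 101.82 mm². So its area = 101.82 mm². Layer 37 is larger (311.83 vs 101.82 mm²).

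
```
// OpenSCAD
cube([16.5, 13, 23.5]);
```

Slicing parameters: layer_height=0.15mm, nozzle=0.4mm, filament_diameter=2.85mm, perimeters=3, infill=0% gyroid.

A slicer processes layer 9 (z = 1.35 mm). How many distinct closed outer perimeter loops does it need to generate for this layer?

1

At z = 1.35 mm: the cube (footprint 16.5×13) is included at this height. The result has 1 disconnected region.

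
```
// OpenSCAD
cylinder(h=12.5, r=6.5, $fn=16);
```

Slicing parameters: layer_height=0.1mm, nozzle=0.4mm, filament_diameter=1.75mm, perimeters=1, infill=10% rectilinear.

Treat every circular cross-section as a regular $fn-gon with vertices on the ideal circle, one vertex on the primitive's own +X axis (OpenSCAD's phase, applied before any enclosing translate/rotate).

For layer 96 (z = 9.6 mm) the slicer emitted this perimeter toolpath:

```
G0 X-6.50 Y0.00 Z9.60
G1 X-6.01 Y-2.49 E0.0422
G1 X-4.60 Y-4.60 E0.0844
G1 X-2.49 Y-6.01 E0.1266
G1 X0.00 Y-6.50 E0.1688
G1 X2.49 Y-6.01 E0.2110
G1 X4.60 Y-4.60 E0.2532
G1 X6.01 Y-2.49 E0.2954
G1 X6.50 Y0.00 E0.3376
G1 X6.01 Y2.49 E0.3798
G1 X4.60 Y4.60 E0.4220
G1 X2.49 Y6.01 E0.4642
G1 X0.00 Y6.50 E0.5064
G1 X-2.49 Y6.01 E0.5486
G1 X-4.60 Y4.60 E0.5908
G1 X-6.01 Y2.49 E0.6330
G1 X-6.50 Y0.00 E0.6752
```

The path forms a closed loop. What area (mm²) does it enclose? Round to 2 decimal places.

129.51 mm²

Apply the shoelace formula to the sequence of (X, Y) vertices; enclosed area = 129.51 mm².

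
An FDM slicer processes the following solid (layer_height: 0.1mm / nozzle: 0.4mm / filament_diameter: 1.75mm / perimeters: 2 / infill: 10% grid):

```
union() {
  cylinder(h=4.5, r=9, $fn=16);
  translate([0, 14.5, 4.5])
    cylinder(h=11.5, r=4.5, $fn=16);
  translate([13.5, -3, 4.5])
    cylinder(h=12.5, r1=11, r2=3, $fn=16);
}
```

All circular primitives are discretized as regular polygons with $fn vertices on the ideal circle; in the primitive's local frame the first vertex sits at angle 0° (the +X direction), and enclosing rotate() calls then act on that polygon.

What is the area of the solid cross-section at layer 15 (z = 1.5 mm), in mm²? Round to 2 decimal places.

247.98 mm²

At z = 1.5 mm: the r=9 cylinder contributes a regular 16-gon of circumradius 9 (area = (16/2)·9.000²·sin(360°/16) = 247.98 mm²); the cylinder at (0, 14.5) is absent (z outside [4.5, 16]); the cone at (13.5, -3) does not reach this height (z outside [4.5, 17]); Merging all regions: only the r=9 cylinder is present, so the union is just that shape — area = 247.98 mm². Overall, the cross-section is a single solid region. Net area = 247.98 mm².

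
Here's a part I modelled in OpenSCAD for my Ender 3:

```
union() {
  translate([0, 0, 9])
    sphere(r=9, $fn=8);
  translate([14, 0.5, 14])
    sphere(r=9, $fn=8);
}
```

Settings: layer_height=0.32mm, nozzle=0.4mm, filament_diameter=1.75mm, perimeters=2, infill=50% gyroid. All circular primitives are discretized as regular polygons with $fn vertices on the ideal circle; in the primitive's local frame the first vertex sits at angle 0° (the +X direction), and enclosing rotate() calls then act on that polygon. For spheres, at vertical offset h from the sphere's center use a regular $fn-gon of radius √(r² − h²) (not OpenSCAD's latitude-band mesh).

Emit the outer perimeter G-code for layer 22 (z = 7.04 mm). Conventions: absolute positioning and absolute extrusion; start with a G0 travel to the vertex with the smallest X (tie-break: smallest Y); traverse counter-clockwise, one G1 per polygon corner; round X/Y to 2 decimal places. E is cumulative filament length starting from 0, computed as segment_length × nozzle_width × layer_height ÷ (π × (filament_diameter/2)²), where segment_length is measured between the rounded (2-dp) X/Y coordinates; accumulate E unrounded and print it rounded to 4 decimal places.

G0 X-8.78 Y0.00 Z7.04
G1 X-6.21 Y-6.21 E0.3577
G1 X0.00 Y-8.78 E0.7153
G1 X6.21 Y-6.21 E1.0730
G1 X8.64 Y-0.34 E1.4111
G1 X9.97 Y-3.53 E1.5950
G1 X14.00 Y-5.21 E1.8273
G1 X18.03 Y-3.53 E2.0597
G1 X19.71 Y0.50 E2.2920
G1 X18.03 Y4.53 E2.5244
G1 X14.00 Y6.21 E2.7567
G1 X9.97 Y4.53 E2.9891
G1 X8.44 Y0.84 E3.2017
G1 X6.21 Y6.21 E3.5111
G1 X0.00 Y8.78 E3.8687
G1 X-6.21 Y6.21 E4.2264
G1 X-8.78 Y0.00 E4.5841

At z = 7.04 mm: the r=9 sphere slices to a regular 8-gon of circumradius 8.784 (√(r²−h²) with h=1.96 from center); the sphere at (14, 0.5): section is a regular 8-gon, circumradius = √(r²−h²) = √(9²−6.96²) = 5.706; Combining (union): the regions partially overlap (shared area 0.24 mm²), so overlapping operands fuse into one piece — 1 connected region. The outline is a single polygon with 16 vertices. Extrusion per mm of travel: 0.4 × 0.32 / (π × 0.875²) = 0.053216. Accumulating E over each segment gives final E = 4.5841.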